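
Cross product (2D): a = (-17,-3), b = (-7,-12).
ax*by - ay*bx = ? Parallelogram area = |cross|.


cross = -17*(-12) + 3*(-7) = 204 - 21 = 183
Parallelogram area = |183| = 183

cross = 183, parallelogram area = 183


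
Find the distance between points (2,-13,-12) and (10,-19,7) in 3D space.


dx=8, dy=-6, dz=19
d = sqrt(64+36+361) = sqrt(461) = 21.4709

21.4709


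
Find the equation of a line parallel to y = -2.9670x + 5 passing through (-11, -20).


Parallel lines have equal slopes.
m2 = -2.9670
b2 = -20 + 2.9670*(-11) = -52.6370

y = -2.9670x - 52.6370


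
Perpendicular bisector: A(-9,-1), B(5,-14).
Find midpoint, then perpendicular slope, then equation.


Midpoint = (-2, -7.5)
Slope of AB = dy/dx = -13/14 = -0.9286
Perp slope = -dx/dy = 14/13 = 1.0769
b = My - (perp slope)*Mx = -7.5 + (14*(-2))/(-13) = -7.5 + 2.1538 = -5.3462

y = 1.0769x - 5.3462


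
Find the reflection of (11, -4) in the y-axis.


Reflection rule for y-axis: (-x, y)
(11, -4) -> (-11, -4)

(-11, -4)


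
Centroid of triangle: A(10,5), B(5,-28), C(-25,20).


Gx = (10+5- 25)/3 = -10/3 = -3.3333
Gy = (5- 28+20)/3 = -3/3 = -1.0000

G = (-3.3333, -1.0000)


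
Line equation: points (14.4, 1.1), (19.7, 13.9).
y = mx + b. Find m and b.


m = (12.8)/(5.3) = 2.4151
b = y1 - m*x1 = 1.1 - (12.8*14.4)/(5.3) = 1.1 - 34.7774 = -33.6774

y = 2.4151x - 33.6774


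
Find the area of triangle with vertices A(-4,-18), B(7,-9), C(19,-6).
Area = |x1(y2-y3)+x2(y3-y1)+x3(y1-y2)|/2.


-4*(-9+ 6) = 12
7*(-6+ 18) = 84
19*(-18+ 9) = -171
sum = -75
Area = |-75|/2 = 37.5000

37.5000 sq units


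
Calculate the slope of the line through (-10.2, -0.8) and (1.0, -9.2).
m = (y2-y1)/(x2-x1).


dy = -9.2 + 0.8 = -8.4
dx = 1.0 + 10.2 = 11.2
m = -8.4/11.2 = -0.7500

m = -0.7500


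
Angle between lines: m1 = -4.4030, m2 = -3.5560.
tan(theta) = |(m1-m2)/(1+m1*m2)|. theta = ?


m1-m2 = -0.847
1+m1*m2 = 16.657068
tan(theta) = |-0.847/16.657068| = 0.050849
theta = arctan(|-0.847/16.657068|) = 2.9109 degrees (acute angle)

2.9109 degrees


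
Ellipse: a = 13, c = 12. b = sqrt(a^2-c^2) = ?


b^2 = 13^2 - (12)^2 = 169 - 144 = 25
b = sqrt(25) = 5

b = 5


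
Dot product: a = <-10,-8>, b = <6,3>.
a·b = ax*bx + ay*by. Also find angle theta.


a·b = -10*6 - 8*3 = -60 - 24 = -84
|a| = sqrt(100+64) = 12.8062
|b| = sqrt(36+9) = 6.7082
cos(theta) = -84/(sqrt(164)*sqrt(45)) = -84/sqrt(7380) = -0.977802
theta = arccos(-84/sqrt(7380)) = 167.9052 degrees

a·b = -84, theta = 167.9052 deg


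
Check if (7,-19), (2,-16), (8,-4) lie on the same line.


7*(-16+ 4) + 2*(-4+ 19) + 8*(-19+ 16)
= -84 + 30 - 24 = -78

No, not collinear (determinant = -78)


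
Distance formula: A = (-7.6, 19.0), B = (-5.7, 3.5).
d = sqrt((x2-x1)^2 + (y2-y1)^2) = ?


dx = -5.7 + 7.6 = 1.9
dy = 3.5 - 19.0 = -15.5
d = sqrt(3.61 + 240.25) = sqrt(243.86) = 15.6160

15.6160


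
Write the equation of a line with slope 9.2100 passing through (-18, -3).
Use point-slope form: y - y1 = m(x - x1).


y + 3 = 9.2100(x + 18)
y = 9.2100x - 3 - 9.2100*(-18)
y = 9.2100x + 162.7800

y = 9.2100x + 162.7800


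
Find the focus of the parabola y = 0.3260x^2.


a = 0.3260
4a = 1.3040
focus = (0, 1/1.3040) = (0, 0.7669)

Focus = (0, 0.7669)


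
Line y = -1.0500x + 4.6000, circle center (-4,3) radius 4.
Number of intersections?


Substitute y = -1.0500x + 4.6000: (x+ 4)^2 + (-1.0500x+4.6000-3)^2 = 16
Expand to Ax^2 + Bx + C = 0, where b-k = 1.6
A = 1+m^2 = 2.1025
B = 2(m(b-k) - h) = 2(-1.0500*1.6 + 4) = 4.64
C = h^2 + (b-k)^2 - r^2 = 16 + 2.56 - 16 = 2.56
disc = B^2-4AC = 21.5296 - 21.5296 = 0
disc = 0

1 intersection point (tangent)


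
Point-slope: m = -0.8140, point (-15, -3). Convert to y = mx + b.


y + 3 = -0.8140(x + 15)
y = -0.8140x - 3 + 0.8140*(-15)
y = -0.8140x - 15.2100

y = -0.8140x - 15.2100


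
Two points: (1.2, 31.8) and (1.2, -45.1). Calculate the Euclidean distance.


dx = 1.2 - 1.2 = 0.0
dy = -45.1 - 31.8 = -76.9
d = sqrt(0.0 + 5913.61) = sqrt(5913.61) = 76.9000

76.9000


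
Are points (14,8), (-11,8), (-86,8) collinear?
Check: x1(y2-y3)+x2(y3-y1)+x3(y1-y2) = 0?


14*(8-8) - 11*(8-8) - 86*(8-8)
= 0 + 0 + 0 = 0

Yes, collinear (determinant = 0)


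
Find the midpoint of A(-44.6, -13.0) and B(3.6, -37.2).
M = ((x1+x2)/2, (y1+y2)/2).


Mx = (-44.6 + 3.6)/2 = -41.0/2 = -20.5000
My = (-13.0 - 37.2)/2 = -50.2/2 = -25.1000

(-20.5000, -25.1000)


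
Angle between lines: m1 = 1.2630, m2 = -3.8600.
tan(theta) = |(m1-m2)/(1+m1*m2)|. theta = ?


m1-m2 = 5.123
1+m1*m2 = -3.87518
tan(theta) = |5.123/(-3.87518)| = 1.322003
theta = arctan(|5.123/(-3.87518)|) = 52.8951 degrees (acute angle)

52.8951 degrees


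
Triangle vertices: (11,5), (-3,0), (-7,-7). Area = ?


11*(0+ 7) = 77
-3*(-7-5) = 36
-7*(5-0) = -35
sum = 78
Area = |78|/2 = 39.0000

39.0000 sq units


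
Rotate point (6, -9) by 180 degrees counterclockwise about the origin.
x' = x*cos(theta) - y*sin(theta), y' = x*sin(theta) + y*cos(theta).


cos(180) = -1, sin(180) = 0
x' = 6*(-1) + 9*0 = -6
y' = 6*0 - 9*(-1) = 9

(-6, 9)


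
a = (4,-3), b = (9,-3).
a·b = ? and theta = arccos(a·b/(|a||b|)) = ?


a·b = 4*9 - 3*(-3) = 36 + 9 = 45
|a| = sqrt(16+9) = 5.0000
|b| = sqrt(81+9) = 9.4868
cos(theta) = 45/(sqrt(25)*sqrt(90)) = 45/sqrt(2250) = 0.948683
theta = arccos(45/sqrt(2250)) = 18.4349 degrees

a·b = 45, theta = 18.4349 deg


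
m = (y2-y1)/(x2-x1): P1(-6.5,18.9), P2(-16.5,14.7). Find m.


dy = 14.7 - 18.9 = -4.2
dx = -16.5 + 6.5 = -10.0
m = -4.2/(-10.0) = 0.4200

m = 0.4200


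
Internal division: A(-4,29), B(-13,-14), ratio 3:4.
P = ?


Px = (3*(-13) + 4*(-4))/7 = -55/7 = -7.8571
Py = (3*(-14) + 4*29)/7 = 74/7 = 10.5714

P = (-7.8571, 10.5714)


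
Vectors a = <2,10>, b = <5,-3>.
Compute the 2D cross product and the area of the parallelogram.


cross = 2*(-3) - 10*5 = -6 - 50 = -56
Parallelogram area = |-56| = 56

cross = -56, parallelogram area = 56


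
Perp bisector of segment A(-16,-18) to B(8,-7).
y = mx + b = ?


Midpoint = (-4, -12.5)
Slope of AB = dy/dx = 11/24 = 0.4583
Perp slope = -dx/dy = -24/11 = -2.1818
b = My - (perp slope)*Mx = -12.5 + (24*(-4))/11 = -12.5 - 8.7273 = -21.2273

y = -2.1818x - 21.2273


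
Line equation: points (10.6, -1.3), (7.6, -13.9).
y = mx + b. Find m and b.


m = (-12.6)/(-3.0) = 4.2000
b = y1 - m*x1 = -1.3 - (-12.6*10.6)/(-3.0) = -1.3 - 44.5200 = -45.8200

y = 4.2000x - 45.8200


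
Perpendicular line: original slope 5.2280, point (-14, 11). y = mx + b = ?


Perpendicular slope = -1/m1 = -1/5.2280 = -0.1913
b2 = y0 - m2*x0 = 11 - 14/5.2280 = 11 - 2.6779 = 8.3221

y = -0.1913x + 8.3221


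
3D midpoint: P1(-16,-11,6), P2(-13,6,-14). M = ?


Mx = (-16- 13)/2 = -14.5000
My = (-11+6)/2 = -2.5000
Mz = (6- 14)/2 = -4.0000

M = (-14.5000, -2.5000, -4.0000)


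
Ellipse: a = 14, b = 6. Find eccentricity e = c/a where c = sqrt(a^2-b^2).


c = sqrt(196-36) = sqrt(160) = 12.6491
e = c/a = sqrt(160)/14 = 0.9035

e = 0.9035


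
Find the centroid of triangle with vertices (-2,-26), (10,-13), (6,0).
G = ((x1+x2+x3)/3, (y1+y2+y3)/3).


Gx = (-2+10+6)/3 = 14/3 = 4.6667
Gy = (-26- 13+0)/3 = -39/3 = -13.0000

G = (4.6667, -13.0000)


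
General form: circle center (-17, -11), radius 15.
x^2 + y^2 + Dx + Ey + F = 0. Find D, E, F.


(x+ 17)^2 + (y+ 11)^2 = 15^2
D = -2h = 34, E = -2k = 22
F = h^2+k^2-r^2 = 289+121-225 = 185

D = 34, E = 22, F = 185


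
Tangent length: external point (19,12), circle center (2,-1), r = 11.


d = sqrt((19-2)^2 + (12+ 1)^2) = sqrt(289+169) = 21.4009
L = sqrt(458.0000 - 121) = sqrt(337.0000) = 18.3576

18.3576


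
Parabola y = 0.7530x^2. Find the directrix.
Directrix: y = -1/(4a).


a = 0.7530
1/(4a) = 0.3320
directrix: y = -0.3320 = -0.3320

y = -0.3320


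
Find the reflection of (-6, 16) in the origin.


Reflection rule for origin: (-x, -y)
(-6, 16) -> (6, -16)

(6, -16)


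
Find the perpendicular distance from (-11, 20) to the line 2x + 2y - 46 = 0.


|2*(-11) + 2*20 - 46| = |-28| = 28
sqrt(4 + 4) = sqrt(8) = 2.8284
d = 28/sqrt(8) = 9.8995

9.8995


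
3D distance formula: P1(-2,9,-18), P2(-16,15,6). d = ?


dx=-14, dy=6, dz=24
d = sqrt(196+36+576) = sqrt(808) = 28.4253

28.4253


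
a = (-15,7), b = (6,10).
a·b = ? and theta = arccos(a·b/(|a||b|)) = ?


a·b = -15*6 + 7*10 = -90 + 70 = -20
|a| = sqrt(225+49) = 16.5529
|b| = sqrt(36+100) = 11.6619
cos(theta) = -20/(sqrt(274)*sqrt(136)) = -20/sqrt(37264) = -0.103606
theta = arccos(-20/sqrt(37264)) = 95.9469 degrees

a·b = -20, theta = 95.9469 deg


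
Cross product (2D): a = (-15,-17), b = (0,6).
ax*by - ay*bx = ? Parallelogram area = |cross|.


cross = -15*6 + 17*0 = -90 - 0 = -90
Parallelogram area = |-90| = 90

cross = -90, parallelogram area = 90


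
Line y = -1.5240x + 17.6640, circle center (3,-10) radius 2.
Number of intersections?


Substitute y = -1.5240x + 17.6640: (x-3)^2 + (-1.5240x+17.6640+ 10)^2 = 4
Expand to Ax^2 + Bx + C = 0, where b-k = 27.664
A = 1+m^2 = 3.322576
B = 2(m(b-k) - h) = 2(-1.5240*27.664 - 3) = -90.319872
C = h^2 + (b-k)^2 - r^2 = 9 + 765.296896 - 4 = 770.296896
disc = B^2-4AC = 8157.6793 - 10237.4799 = -2079.8006
disc < 0

0 intersection points


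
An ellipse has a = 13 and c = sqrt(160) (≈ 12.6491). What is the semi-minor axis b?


b^2 = 13^2 - (sqrt(160))^2 = 169 - 160 = 9
b = sqrt(9) = 3

b = 3


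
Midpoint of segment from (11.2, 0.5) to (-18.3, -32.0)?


Mx = (11.2 - 18.3)/2 = -7.1/2 = -3.5500
My = (0.5 - 32.0)/2 = -31.5/2 = -15.7500

(-3.5500, -15.7500)


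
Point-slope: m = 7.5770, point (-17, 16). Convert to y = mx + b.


y - 16 = 7.5770(x + 17)
y = 7.5770x + 16 - 7.5770*(-17)
y = 7.5770x + 144.8090

y = 7.5770x + 144.8090


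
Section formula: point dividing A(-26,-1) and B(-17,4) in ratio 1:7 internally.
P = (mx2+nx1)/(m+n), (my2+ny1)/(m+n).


Px = (1*(-17) + 7*(-26))/8 = -199/8 = -24.8750
Py = (1*4 + 7*(-1))/8 = -3/8 = -0.3750

P = (-24.8750, -0.3750)


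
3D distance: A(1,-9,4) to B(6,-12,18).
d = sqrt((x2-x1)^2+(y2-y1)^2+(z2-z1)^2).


dx=5, dy=-3, dz=14
d = sqrt(25+9+196) = sqrt(230) = 15.1658

15.1658


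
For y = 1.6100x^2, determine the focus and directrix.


a = 1.6100
1/(4a) = 0.1553
Focus = (0, 0.1553)
Directrix: y = -0.1553

Focus = (0, 0.1553), Directrix: y = -0.1553


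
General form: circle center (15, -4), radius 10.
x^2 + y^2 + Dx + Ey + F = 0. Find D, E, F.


(x-15)^2 + (y+ 4)^2 = 10^2
D = -2h = -30, E = -2k = 8
F = h^2+k^2-r^2 = 225+16-100 = 141

D = -30, E = 8, F = 141


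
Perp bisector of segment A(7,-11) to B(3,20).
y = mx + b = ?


Midpoint = (5, 4.5)
Slope of AB = dy/dx = 31/(-4) = -7.7500
Perp slope = -dx/dy = 4/31 = 0.1290
b = My - (perp slope)*Mx = 4.5 + (-4*5)/31 = 4.5 - 0.6452 = 3.8548

y = 0.1290x + 3.8548


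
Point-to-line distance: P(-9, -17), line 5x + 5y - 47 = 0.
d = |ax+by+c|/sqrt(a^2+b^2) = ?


|5*(-9) + 5*(-17) - 47| = |-177| = 177
sqrt(25 + 25) = sqrt(50) = 7.0711
d = 177/sqrt(50) = 25.0316

25.0316


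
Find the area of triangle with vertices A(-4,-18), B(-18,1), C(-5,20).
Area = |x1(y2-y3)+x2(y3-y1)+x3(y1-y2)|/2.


-4*(1-20) = 76
-18*(20+ 18) = -684
-5*(-18-1) = 95
sum = -513
Area = |-513|/2 = 256.5000

256.5000 sq units


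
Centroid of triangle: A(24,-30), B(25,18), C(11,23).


Gx = (24+25+11)/3 = 60/3 = 20.0000
Gy = (-30+18+23)/3 = 11/3 = 3.6667

G = (20.0000, 3.6667)


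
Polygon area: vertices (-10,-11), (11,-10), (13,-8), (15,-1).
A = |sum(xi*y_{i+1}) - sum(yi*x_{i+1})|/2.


sum(xi*y_{i+1}) = -10*(-10) + 11*(-8) + 13*(-1) + 15*(-11) = -166
sum(yi*x_{i+1}) = -11*11 - 10*13 - 8*15 - 1*(-10) = -361
Area = |-166 + 361|/2 = 195/2 = 97.5000

97.5000 sq units


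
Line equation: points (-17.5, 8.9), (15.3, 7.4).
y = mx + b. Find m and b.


m = (-1.5)/(32.8) = -0.0457
b = y1 - m*x1 = 8.9 - (-1.5*(-17.5))/(32.8) = 8.9 - 0.8003 = 8.0997

y = -0.0457x + 8.0997


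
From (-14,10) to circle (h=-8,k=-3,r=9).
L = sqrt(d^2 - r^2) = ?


d = sqrt((-14+ 8)^2 + (10+ 3)^2) = sqrt(36+169) = 14.3178
L = sqrt(205.0000 - 81) = sqrt(124.0000) = 11.1355

11.1355


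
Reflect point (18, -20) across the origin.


Reflection rule for origin: (-x, -y)
(18, -20) -> (-18, 20)

(-18, 20)


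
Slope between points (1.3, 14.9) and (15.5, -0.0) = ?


dy = -0.0 - 14.9 = -14.9
dx = 15.5 - 1.3 = 14.2
m = -14.9/14.2 = -1.0493

m = -1.0493


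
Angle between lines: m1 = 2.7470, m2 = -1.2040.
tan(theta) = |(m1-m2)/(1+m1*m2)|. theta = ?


m1-m2 = 3.951
1+m1*m2 = -2.307388
tan(theta) = |3.951/(-2.307388)| = 1.712326
theta = arctan(|3.951/(-2.307388)|) = 59.7150 degrees (acute angle)

59.7150 degrees


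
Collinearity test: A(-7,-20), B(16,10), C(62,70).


-7*(10-70) + 16*(70+ 20) + 62*(-20-10)
= 420 + 1440 - 1860 = 0

Yes, collinear (determinant = 0)


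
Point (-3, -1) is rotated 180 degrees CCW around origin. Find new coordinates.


cos(180) = -1, sin(180) = 0
x' = -3*(-1) + 1*0 = 3
y' = -3*0 - 1*(-1) = 1

(3, 1)


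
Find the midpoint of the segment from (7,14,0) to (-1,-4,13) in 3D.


Mx = (7- 1)/2 = 3.0000
My = (14- 4)/2 = 5.0000
Mz = (0+13)/2 = 6.5000

M = (3.0000, 5.0000, 6.5000)


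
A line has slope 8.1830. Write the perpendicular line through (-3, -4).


Perpendicular slope = -1/m1 = -1/8.1830 = -0.1222
b2 = y0 - m2*x0 = -4 - 3/8.1830 = -4 - 0.3666 = -4.3666

y = -0.1222x - 4.3666


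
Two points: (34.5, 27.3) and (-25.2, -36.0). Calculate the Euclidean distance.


dx = -25.2 - 34.5 = -59.7
dy = -36.0 - 27.3 = -63.3
d = sqrt(3564.09 + 4006.89) = sqrt(7570.98) = 87.0114

87.0114


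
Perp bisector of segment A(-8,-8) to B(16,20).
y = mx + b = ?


Midpoint = (4, 6)
Slope of AB = dy/dx = 28/24 = 1.1667
Perp slope = -dx/dy = -24/28 = -0.8571
b = My - (perp slope)*Mx = 6 + (24*4)/28 = 6 + 3.4286 = 9.4286

y = -0.8571x + 9.4286


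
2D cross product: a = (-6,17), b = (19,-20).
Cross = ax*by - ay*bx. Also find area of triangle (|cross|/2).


cross = -6*(-20) - 17*19 = 120 - 323 = -203
Triangle area = |-203|/2 = 203/2 = 101.5000

cross = -203, triangle area = 101.5000


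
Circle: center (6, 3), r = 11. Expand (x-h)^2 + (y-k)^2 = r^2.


(x-6)^2 + (y-3)^2 = 11^2
D = -2h = -12, E = -2k = -6
F = h^2+k^2-r^2 = 36+9-121 = -76

x^2 + y^2 - 12x - 6y - 76 = 0


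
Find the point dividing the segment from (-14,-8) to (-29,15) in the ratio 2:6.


Px = (2*(-29) + 6*(-14))/8 = -142/8 = -17.7500
Py = (2*15 + 6*(-8))/8 = -18/8 = -2.2500

P = (-17.7500, -2.2500)


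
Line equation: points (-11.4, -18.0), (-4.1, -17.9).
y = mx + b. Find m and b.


m = (0.1)/(7.3) = 0.0137
b = y1 - m*x1 = -18.0 - (0.1*(-11.4))/(7.3) = -18.0 + 0.1562 = -17.8438

y = 0.0137x - 17.8438


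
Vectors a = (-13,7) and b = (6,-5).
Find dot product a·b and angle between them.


a·b = -13*6 + 7*(-5) = -78 - 35 = -113
|a| = sqrt(169+49) = 14.7648
|b| = sqrt(36+25) = 7.8102
cos(theta) = -113/(sqrt(218)*sqrt(61)) = -113/sqrt(13298) = -0.979908
theta = arccos(-113/sqrt(13298)) = 168.4952 degrees

a·b = -113, theta = 168.4952 deg


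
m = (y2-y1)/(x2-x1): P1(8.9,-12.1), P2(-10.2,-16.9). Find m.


dy = -16.9 + 12.1 = -4.8
dx = -10.2 - 8.9 = -19.1
m = -4.8/(-19.1) = 0.2513

m = 0.2513


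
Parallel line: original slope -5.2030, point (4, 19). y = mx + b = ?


Parallel lines have equal slopes.
m2 = -5.2030
b2 = 19 + 5.2030*4 = 39.8120

y = -5.2030x + 39.8120


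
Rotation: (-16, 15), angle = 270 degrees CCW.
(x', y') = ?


cos(270) = 0, sin(270) = -1
x' = -16*0 - 15*(-1) = 15
y' = -16*(-1) + 15*0 = 16

(15, 16)


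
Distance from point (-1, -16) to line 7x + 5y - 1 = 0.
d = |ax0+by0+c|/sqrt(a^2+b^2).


|7*(-1) + 5*(-16) - 1| = |-88| = 88
sqrt(49 + 25) = sqrt(74) = 8.6023
d = 88/sqrt(74) = 10.2298

10.2298


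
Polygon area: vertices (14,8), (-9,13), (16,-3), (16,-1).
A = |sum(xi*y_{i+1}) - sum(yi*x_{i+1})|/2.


sum(xi*y_{i+1}) = 14*13 - 9*(-3) + 16*(-1) + 16*8 = 321
sum(yi*x_{i+1}) = 8*(-9) + 13*16 - 3*16 - 1*14 = 74
Area = |321 - 74|/2 = 247/2 = 123.5000

123.5000 sq units


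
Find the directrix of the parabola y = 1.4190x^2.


a = 1.4190
1/(4a) = 0.1762
directrix: y = -0.1762 = -0.1762

y = -0.1762


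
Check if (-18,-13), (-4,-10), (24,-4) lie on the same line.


-18*(-10+ 4) - 4*(-4+ 13) + 24*(-13+ 10)
= 108 - 36 - 72 = 0

Yes, collinear (determinant = 0)


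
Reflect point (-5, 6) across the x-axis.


Reflection rule for x-axis: (x, -y)
(-5, 6) -> (-5, -6)

(-5, -6)


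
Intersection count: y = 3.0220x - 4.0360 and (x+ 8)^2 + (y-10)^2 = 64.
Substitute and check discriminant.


Substitute y = 3.0220x - 4.0360: (x+ 8)^2 + (3.0220x- 4.0360-10)^2 = 64
Expand to Ax^2 + Bx + C = 0, where b-k = -14.036
A = 1+m^2 = 10.132484
B = 2(m(b-k) - h) = 2(3.0220*(-14.036) + 8) = -68.833584
C = h^2 + (b-k)^2 - r^2 = 64 + 197.009296 - 64 = 197.009296
disc = B^2-4AC = 4738.0623 - 7984.7742 = -3246.7119
disc < 0

0 intersection points


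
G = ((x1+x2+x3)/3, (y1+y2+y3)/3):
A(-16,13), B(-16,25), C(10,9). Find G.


Gx = (-16- 16+10)/3 = -22/3 = -7.3333
Gy = (13+25+9)/3 = 47/3 = 15.6667

G = (-7.3333, 15.6667)


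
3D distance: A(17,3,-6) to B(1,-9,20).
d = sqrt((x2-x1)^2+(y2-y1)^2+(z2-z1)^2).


dx=-16, dy=-12, dz=26
d = sqrt(256+144+676) = sqrt(1076) = 32.8024

32.8024


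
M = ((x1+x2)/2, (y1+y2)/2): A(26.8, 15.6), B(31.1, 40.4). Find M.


Mx = (26.8 + 31.1)/2 = 57.9/2 = 28.9500
My = (15.6 + 40.4)/2 = 56.0/2 = 28.0000

(28.9500, 28.0000)


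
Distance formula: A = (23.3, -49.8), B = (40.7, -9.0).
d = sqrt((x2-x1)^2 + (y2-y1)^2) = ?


dx = 40.7 - 23.3 = 17.4
dy = -9.0 + 49.8 = 40.8
d = sqrt(302.76 + 1664.64) = sqrt(1967.4) = 44.3554

44.3554


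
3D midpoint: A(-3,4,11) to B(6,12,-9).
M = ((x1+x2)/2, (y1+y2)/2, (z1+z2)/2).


Mx = (-3+6)/2 = 1.5000
My = (4+12)/2 = 8.0000
Mz = (11- 9)/2 = 1.0000

M = (1.5000, 8.0000, 1.0000)


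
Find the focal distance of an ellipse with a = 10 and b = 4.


c^2 = 10^2 - 4^2 = 100 - 16 = 84
c = sqrt(84) = 9.1652

c = 9.1652


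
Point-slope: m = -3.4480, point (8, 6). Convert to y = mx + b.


y - 6 = -3.4480(x - 8)
y = -3.4480x + 6 + 3.4480*8
y = -3.4480x + 33.5840

y = -3.4480x + 33.5840


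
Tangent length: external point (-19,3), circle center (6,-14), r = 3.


d = sqrt((-19-6)^2 + (3+ 14)^2) = sqrt(625+289) = 30.2324
L = sqrt(914.0000 - 9) = sqrt(905.0000) = 30.0832

30.0832


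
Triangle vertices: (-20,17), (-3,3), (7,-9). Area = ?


-20*(3+ 9) = -240
-3*(-9-17) = 78
7*(17-3) = 98
sum = -64
Area = |-64|/2 = 32.0000

32.0000 sq units


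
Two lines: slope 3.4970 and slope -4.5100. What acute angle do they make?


m1-m2 = 8.007
1+m1*m2 = -14.77147
tan(theta) = |8.007/(-14.77147)| = 0.542058
theta = arctan(|8.007/(-14.77147)|) = 28.4603 degrees (acute angle)

28.4603 degrees


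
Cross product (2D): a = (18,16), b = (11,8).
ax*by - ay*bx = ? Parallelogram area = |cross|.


cross = 18*8 - 16*11 = 144 - 176 = -32
Parallelogram area = |-32| = 32

cross = -32, parallelogram area = 32


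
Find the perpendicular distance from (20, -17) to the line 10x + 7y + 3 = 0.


|10*20 + 7*(-17) + 3| = |84| = 84
sqrt(100 + 49) = sqrt(149) = 12.2066
d = 84/sqrt(149) = 6.8815

6.8815


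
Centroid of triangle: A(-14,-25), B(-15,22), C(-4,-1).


Gx = (-14- 15- 4)/3 = -33/3 = -11.0000
Gy = (-25+22- 1)/3 = -4/3 = -1.3333

G = (-11.0000, -1.3333)


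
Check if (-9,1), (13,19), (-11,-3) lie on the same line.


-9*(19+ 3) + 13*(-3-1) - 11*(1-19)
= -198 - 52 + 198 = -52

No, not collinear (determinant = -52)


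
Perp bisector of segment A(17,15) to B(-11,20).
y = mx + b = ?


Midpoint = (3, 17.5)
Slope of AB = dy/dx = 5/(-28) = -0.1786
Perp slope = -dx/dy = 28/5 = 5.6000
b = My - (perp slope)*Mx = 17.5 + (-28*3)/5 = 17.5 - 16.8000 = 0.7000

y = 5.6000x + 0.7000


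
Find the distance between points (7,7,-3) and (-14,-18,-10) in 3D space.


dx=-21, dy=-25, dz=-7
d = sqrt(441+625+49) = sqrt(1115) = 33.3916

33.3916


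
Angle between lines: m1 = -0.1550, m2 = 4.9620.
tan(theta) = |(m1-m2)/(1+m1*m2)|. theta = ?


m1-m2 = -5.117
1+m1*m2 = 0.23089
tan(theta) = |-5.117/0.23089| = 22.162069
theta = arctan(|-5.117/0.23089|) = 87.4164 degrees (acute angle)

87.4164 degrees


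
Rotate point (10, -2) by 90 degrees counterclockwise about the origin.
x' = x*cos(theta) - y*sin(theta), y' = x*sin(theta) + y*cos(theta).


cos(90) = 0, sin(90) = 1
x' = 10*0 + 2*1 = 2
y' = 10*1 - 2*0 = 10

(2, 10)


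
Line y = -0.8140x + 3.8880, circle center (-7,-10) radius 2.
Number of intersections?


Substitute y = -0.8140x + 3.8880: (x+ 7)^2 + (-0.8140x+3.8880+ 10)^2 = 4
Expand to Ax^2 + Bx + C = 0, where b-k = 13.888
A = 1+m^2 = 1.662596
B = 2(m(b-k) - h) = 2(-0.8140*13.888 + 7) = -8.609664
C = h^2 + (b-k)^2 - r^2 = 49 + 192.876544 - 4 = 237.876544
disc = B^2-4AC = 74.1263 - 1581.9704 = -1507.8441
disc < 0

0 intersection points


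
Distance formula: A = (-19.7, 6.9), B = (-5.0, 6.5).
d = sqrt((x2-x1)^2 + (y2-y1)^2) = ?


dx = -5.0 + 19.7 = 14.7
dy = 6.5 - 6.9 = -0.4
d = sqrt(216.09 + 0.16) = sqrt(216.25) = 14.7054

14.7054


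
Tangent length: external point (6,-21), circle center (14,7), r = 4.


d = sqrt((6-14)^2 + (-21-7)^2) = sqrt(64+784) = 29.1204
L = sqrt(848.0000 - 16) = sqrt(832.0000) = 28.8444

28.8444


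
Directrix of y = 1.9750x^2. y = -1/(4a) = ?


a = 1.9750
1/(4a) = 0.1266
directrix: y = -0.1266 = -0.1266

y = -0.1266


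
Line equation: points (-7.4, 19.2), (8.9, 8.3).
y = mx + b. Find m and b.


m = (-10.9)/(16.3) = -0.6687
b = y1 - m*x1 = 19.2 - (-10.9*(-7.4))/(16.3) = 19.2 - 4.9485 = 14.2515

y = -0.6687x + 14.2515


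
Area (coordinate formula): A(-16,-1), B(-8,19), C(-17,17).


-16*(19-17) = -32
-8*(17+ 1) = -144
-17*(-1-19) = 340
sum = 164
Area = |164|/2 = 82.0000

82.0000 sq units


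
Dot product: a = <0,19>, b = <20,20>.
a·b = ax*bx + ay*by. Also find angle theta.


a·b = 0*20 + 19*20 = 0 + 380 = 380
|a| = sqrt(0+361) = 19.0000
|b| = sqrt(400+400) = 28.2843
cos(theta) = 380/(sqrt(361)*sqrt(800)) = 380/sqrt(288800) = 0.707107
theta = arccos(380/sqrt(288800)) = 45.0000 degrees

a·b = 380, theta = 45.0000 deg


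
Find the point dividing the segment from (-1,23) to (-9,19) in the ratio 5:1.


Px = (5*(-9) + 1*(-1))/6 = -46/6 = -7.6667
Py = (5*19 + 1*23)/6 = 118/6 = 19.6667

P = (-7.6667, 19.6667)


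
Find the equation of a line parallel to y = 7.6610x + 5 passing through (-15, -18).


Parallel lines have equal slopes.
m2 = 7.6610
b2 = -18 - 7.6610*(-15) = 96.9150

y = 7.6610x + 96.9150


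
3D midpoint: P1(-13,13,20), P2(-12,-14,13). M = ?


Mx = (-13- 12)/2 = -12.5000
My = (13- 14)/2 = -0.5000
Mz = (20+13)/2 = 16.5000

M = (-12.5000, -0.5000, 16.5000)


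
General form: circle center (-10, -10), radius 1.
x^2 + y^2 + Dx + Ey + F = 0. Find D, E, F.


(x+ 10)^2 + (y+ 10)^2 = 1^2
D = -2h = 20, E = -2k = 20
F = h^2+k^2-r^2 = 100+100-1 = 199

D = 20, E = 20, F = 199


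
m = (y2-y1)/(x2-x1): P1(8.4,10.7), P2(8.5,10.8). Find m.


dy = 10.8 - 10.7 = 0.1
dx = 8.5 - 8.4 = 0.1
m = 0.1/0.1 = 1.0000

m = 1.0000


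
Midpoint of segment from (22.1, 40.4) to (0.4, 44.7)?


Mx = (22.1 + 0.4)/2 = 22.5/2 = 11.2500
My = (40.4 + 44.7)/2 = 85.1/2 = 42.5500

(11.2500, 42.5500)


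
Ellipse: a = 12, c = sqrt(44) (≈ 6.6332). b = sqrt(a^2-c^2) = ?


b^2 = 12^2 - (sqrt(44))^2 = 144 - 44 = 100
b = sqrt(100) = 10

b = 10


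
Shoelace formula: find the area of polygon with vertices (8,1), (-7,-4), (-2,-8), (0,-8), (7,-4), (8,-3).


sum(xi*y_{i+1}) = 8*(-4) - 7*(-8) - 2*(-8) + 0*(-4) + 7*(-3) + 8*1 = 27
sum(yi*x_{i+1}) = 1*(-7) - 4*(-2) - 8*0 - 8*7 - 4*8 - 3*8 = -111
Area = |27 + 111|/2 = 138/2 = 69.0000

69.0000 sq units


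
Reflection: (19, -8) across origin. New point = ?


Reflection rule for origin: (-x, -y)
(19, -8) -> (-19, 8)

(-19, 8)


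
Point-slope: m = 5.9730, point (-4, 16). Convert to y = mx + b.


y - 16 = 5.9730(x + 4)
y = 5.9730x + 16 - 5.9730*(-4)
y = 5.9730x + 39.8920

y = 5.9730x + 39.8920


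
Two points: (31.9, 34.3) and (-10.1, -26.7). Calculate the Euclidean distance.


dx = -10.1 - 31.9 = -42.0
dy = -26.7 - 34.3 = -61.0
d = sqrt(1764.0 + 3721.0) = sqrt(5485.0) = 74.0608

74.0608


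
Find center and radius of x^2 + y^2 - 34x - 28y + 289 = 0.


h = -D/2 = 34/2 = 17
k = -E/2 = 28/2 = 14
r^2 = h^2 + k^2 - F = 289 + 196 - 289 = 196
r = 14

Center (17, 14), radius = 14


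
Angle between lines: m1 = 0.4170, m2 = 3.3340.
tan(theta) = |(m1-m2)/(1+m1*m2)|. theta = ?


m1-m2 = -2.917
1+m1*m2 = 2.390278
tan(theta) = |-2.917/2.390278| = 1.220360
theta = arctan(|-2.917/2.390278|) = 50.6678 degrees (acute angle)

50.6678 degrees


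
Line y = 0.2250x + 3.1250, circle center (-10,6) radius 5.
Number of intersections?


Substitute y = 0.2250x + 3.1250: (x+ 10)^2 + (0.2250x+3.1250-6)^2 = 25
Expand to Ax^2 + Bx + C = 0, where b-k = -2.875
A = 1+m^2 = 1.050625
B = 2(m(b-k) - h) = 2(0.2250*(-2.875) + 10) = 18.70625
C = h^2 + (b-k)^2 - r^2 = 100 + 8.265625 - 25 = 83.265625
disc = B^2-4AC = 349.9238 - 349.9238 = 0
disc = 0

1 intersection point (tangent)


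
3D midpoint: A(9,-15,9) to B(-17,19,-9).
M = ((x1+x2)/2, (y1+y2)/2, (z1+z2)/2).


Mx = (9- 17)/2 = -4.0000
My = (-15+19)/2 = 2.0000
Mz = (9- 9)/2 = 0

M = (-4.0000, 2.0000, 0)


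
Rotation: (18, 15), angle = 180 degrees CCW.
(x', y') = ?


cos(180) = -1, sin(180) = 0
x' = 18*(-1) - 15*0 = -18
y' = 18*0 + 15*(-1) = -15

(-18, -15)


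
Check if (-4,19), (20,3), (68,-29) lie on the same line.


-4*(3+ 29) + 20*(-29-19) + 68*(19-3)
= -128 - 960 + 1088 = 0

Yes, collinear (determinant = 0)


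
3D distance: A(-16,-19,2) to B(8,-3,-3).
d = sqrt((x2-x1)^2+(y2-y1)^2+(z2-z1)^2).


dx=24, dy=16, dz=-5
d = sqrt(576+256+25) = sqrt(857) = 29.2746

29.2746


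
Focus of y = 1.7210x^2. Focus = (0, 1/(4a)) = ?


a = 1.7210
4a = 6.8840
focus = (0, 1/6.8840) = (0, 0.1453)

Focus = (0, 0.1453)


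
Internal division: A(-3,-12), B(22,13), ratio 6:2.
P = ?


Px = (6*22 + 2*(-3))/8 = 126/8 = 15.7500
Py = (6*13 + 2*(-12))/8 = 54/8 = 6.7500

P = (15.7500, 6.7500)


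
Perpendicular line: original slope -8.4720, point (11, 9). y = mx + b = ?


Perpendicular slope = -1/m1 = -1/(-8.4720) = 0.1180
b2 = y0 - m2*x0 = 9 + 11/(-8.4720) = 9 - 1.2984 = 7.7016

y = 0.1180x + 7.7016


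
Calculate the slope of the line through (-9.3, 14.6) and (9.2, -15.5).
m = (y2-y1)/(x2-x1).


dy = -15.5 - 14.6 = -30.1
dx = 9.2 + 9.3 = 18.5
m = -30.1/18.5 = -1.6270

m = -1.6270


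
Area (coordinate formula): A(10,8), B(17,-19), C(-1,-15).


10*(-19+ 15) = -40
17*(-15-8) = -391
-1*(8+ 19) = -27
sum = -458
Area = |-458|/2 = 229.0000

229.0000 sq units


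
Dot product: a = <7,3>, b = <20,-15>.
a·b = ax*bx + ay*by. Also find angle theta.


a·b = 7*20 + 3*(-15) = 140 - 45 = 95
|a| = sqrt(49+9) = 7.6158
|b| = sqrt(400+225) = 25.0000
cos(theta) = 95/(sqrt(58)*sqrt(625)) = 95/sqrt(36250) = 0.498964
theta = arccos(95/sqrt(36250)) = 60.0685 degrees

a·b = 95, theta = 60.0685 deg


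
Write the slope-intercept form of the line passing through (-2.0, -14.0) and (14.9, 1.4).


m = (15.4)/(16.9) = 0.9112
b = y1 - m*x1 = -14.0 - (15.4*(-2.0))/(16.9) = -14.0 + 1.8225 = -12.1775

y = 0.9112x - 12.1775


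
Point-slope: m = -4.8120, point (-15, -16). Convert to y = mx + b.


y + 16 = -4.8120(x + 15)
y = -4.8120x - 16 + 4.8120*(-15)
y = -4.8120x - 88.1800

y = -4.8120x - 88.1800


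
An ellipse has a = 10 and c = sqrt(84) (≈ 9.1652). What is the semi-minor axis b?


b^2 = 10^2 - (sqrt(84))^2 = 100 - 84 = 16
b = sqrt(16) = 4

b = 4


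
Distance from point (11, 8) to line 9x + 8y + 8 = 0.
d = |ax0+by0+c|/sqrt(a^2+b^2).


|9*11 + 8*8 + 8| = |171| = 171
sqrt(81 + 64) = sqrt(145) = 12.0416
d = 171/sqrt(145) = 14.2008

14.2008


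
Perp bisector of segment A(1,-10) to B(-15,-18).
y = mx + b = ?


Midpoint = (-7, -14)
Slope of AB = dy/dx = -8/(-16) = 0.5000
Perp slope = -dx/dy = -16/8 = -2.0000
b = My - (perp slope)*Mx = -14 + (-16*(-7))/(-8) = -14 - 14.0000 = -28.0000

y = -2.0000x - 28.0000


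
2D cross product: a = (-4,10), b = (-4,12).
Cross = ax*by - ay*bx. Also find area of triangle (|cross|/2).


cross = -4*12 - 10*(-4) = -48 + 40 = -8
Triangle area = |-8|/2 = 8/2 = 4.0000

cross = -8, triangle area = 4.0000


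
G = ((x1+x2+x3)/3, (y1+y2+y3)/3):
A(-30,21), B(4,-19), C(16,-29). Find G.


Gx = (-30+4+16)/3 = -10/3 = -3.3333
Gy = (21- 19- 29)/3 = -27/3 = -9.0000

G = (-3.3333, -9.0000)


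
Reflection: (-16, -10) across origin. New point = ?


Reflection rule for origin: (-x, -y)
(-16, -10) -> (16, 10)

(16, 10)


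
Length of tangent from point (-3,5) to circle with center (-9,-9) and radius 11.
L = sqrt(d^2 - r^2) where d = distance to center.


d = sqrt((-3+ 9)^2 + (5+ 9)^2) = sqrt(36+196) = 15.2315
L = sqrt(232.0000 - 121) = sqrt(111.0000) = 10.5357

10.5357


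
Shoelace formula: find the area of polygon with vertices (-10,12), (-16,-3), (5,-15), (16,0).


sum(xi*y_{i+1}) = -10*(-3) - 16*(-15) + 5*0 + 16*12 = 462
sum(yi*x_{i+1}) = 12*(-16) - 3*5 - 15*16 + 0*(-10) = -447
Area = |462 + 447|/2 = 909/2 = 454.5000

454.5000 sq units


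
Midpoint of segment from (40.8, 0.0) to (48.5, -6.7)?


Mx = (40.8 + 48.5)/2 = 89.3/2 = 44.6500
My = (0.0 - 6.7)/2 = -6.7/2 = -3.3500

(44.6500, -3.3500)


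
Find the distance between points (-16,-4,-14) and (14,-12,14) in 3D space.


dx=30, dy=-8, dz=28
d = sqrt(900+64+784) = sqrt(1748) = 41.8091

41.8091


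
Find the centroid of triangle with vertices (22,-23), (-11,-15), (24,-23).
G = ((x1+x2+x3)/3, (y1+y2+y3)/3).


Gx = (22- 11+24)/3 = 35/3 = 11.6667
Gy = (-23- 15- 23)/3 = -61/3 = -20.3333

G = (11.6667, -20.3333)


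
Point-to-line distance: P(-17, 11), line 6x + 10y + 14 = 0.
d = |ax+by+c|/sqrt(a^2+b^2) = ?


|6*(-17) + 10*11 + 14| = |22| = 22
sqrt(36 + 100) = sqrt(136) = 11.6619
d = 22/sqrt(136) = 1.8865

1.8865


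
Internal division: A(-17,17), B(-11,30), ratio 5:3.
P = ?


Px = (5*(-11) + 3*(-17))/8 = -106/8 = -13.2500
Py = (5*30 + 3*17)/8 = 201/8 = 25.1250

P = (-13.2500, 25.1250)


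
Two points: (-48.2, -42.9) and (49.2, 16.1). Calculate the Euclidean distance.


dx = 49.2 + 48.2 = 97.4
dy = 16.1 + 42.9 = 59.0
d = sqrt(9486.76 + 3481.0) = sqrt(12967.76) = 113.8761

113.8761


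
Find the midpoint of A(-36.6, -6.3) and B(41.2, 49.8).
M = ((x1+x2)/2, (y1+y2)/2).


Mx = (-36.6 + 41.2)/2 = 4.6/2 = 2.3000
My = (-6.3 + 49.8)/2 = 43.5/2 = 21.7500

(2.3000, 21.7500)


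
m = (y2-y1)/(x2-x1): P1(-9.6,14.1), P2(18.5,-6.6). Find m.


dy = -6.6 - 14.1 = -20.7
dx = 18.5 + 9.6 = 28.1
m = -20.7/28.1 = -0.7367

m = -0.7367


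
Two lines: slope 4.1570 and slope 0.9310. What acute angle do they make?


m1-m2 = 3.226
1+m1*m2 = 4.870167
tan(theta) = |3.226/4.870167| = 0.662400
theta = arctan(|3.226/4.870167|) = 33.5205 degrees (acute angle)

33.5205 degrees


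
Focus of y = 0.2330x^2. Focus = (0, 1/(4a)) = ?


a = 0.2330
4a = 0.9320
focus = (0, 1/0.9320) = (0, 1.0730)

Focus = (0, 1.0730)


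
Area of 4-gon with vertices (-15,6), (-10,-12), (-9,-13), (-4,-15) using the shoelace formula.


sum(xi*y_{i+1}) = -15*(-12) - 10*(-13) - 9*(-15) - 4*6 = 421
sum(yi*x_{i+1}) = 6*(-10) - 12*(-9) - 13*(-4) - 15*(-15) = 325
Area = |421 - 325|/2 = 96/2 = 48.0000

48.0000 sq units


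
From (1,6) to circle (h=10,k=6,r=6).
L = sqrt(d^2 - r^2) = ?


d = sqrt((1-10)^2 + (6-6)^2) = sqrt(81+0) = 9.0000
L = sqrt(81.0000 - 36) = sqrt(45.0000) = 6.7082

6.7082


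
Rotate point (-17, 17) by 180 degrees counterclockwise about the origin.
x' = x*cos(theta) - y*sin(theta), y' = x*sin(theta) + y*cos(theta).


cos(180) = -1, sin(180) = 0
x' = -17*(-1) - 17*0 = 17
y' = -17*0 + 17*(-1) = -17

(17, -17)


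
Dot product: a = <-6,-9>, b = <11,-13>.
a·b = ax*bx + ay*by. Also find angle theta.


a·b = -6*11 - 9*(-13) = -66 + 117 = 51
|a| = sqrt(36+81) = 10.8167
|b| = sqrt(121+169) = 17.0294
cos(theta) = 51/(sqrt(117)*sqrt(290)) = 51/sqrt(33930) = 0.276871
theta = arccos(51/sqrt(33930)) = 73.9264 degrees

a·b = 51, theta = 73.9264 deg


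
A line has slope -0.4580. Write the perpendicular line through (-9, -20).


Perpendicular slope = -1/m1 = -1/(-0.4580) = 2.1834
b2 = y0 - m2*x0 = -20 - 9/(-0.4580) = -20 + 19.6507 = -0.3493

y = 2.1834x - 0.3493


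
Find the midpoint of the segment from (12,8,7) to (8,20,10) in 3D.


Mx = (12+8)/2 = 10.0000
My = (8+20)/2 = 14.0000
Mz = (7+10)/2 = 8.5000

M = (10.0000, 14.0000, 8.5000)


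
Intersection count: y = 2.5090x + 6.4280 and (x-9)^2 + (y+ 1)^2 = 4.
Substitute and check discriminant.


Substitute y = 2.5090x + 6.4280: (x-9)^2 + (2.5090x+6.4280+ 1)^2 = 4
Expand to Ax^2 + Bx + C = 0, where b-k = 7.428
A = 1+m^2 = 7.295081
B = 2(m(b-k) - h) = 2(2.5090*7.428 - 9) = 19.273704
C = h^2 + (b-k)^2 - r^2 = 81 + 55.175184 - 4 = 132.175184
disc = B^2-4AC = 371.4757 - 3856.9147 = -3485.4390
disc < 0

0 intersection points


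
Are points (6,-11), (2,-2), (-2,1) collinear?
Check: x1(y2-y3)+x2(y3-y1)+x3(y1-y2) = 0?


6*(-2-1) + 2*(1+ 11) - 2*(-11+ 2)
= -18 + 24 + 18 = 24

No, not collinear (determinant = 24)


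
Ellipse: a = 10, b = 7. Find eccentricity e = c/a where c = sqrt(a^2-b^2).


c = sqrt(100-49) = sqrt(51) = 7.1414
e = c/a = sqrt(51)/10 = 0.7141

e = 0.7141


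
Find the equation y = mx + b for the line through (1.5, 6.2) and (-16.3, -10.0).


m = (-16.2)/(-17.8) = 0.9101
b = y1 - m*x1 = 6.2 - (-16.2*1.5)/(-17.8) = 6.2 - 1.3652 = 4.8348

y = 0.9101x + 4.8348


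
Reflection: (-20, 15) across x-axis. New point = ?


Reflection rule for x-axis: (x, -y)
(-20, 15) -> (-20, -15)

(-20, -15)


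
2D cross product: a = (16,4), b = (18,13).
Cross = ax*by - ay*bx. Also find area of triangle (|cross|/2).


cross = 16*13 - 4*18 = 208 - 72 = 136
Triangle area = |136|/2 = 136/2 = 68.0000

cross = 136, triangle area = 68.0000


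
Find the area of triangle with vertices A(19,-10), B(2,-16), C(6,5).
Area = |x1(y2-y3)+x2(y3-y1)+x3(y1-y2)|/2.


19*(-16-5) = -399
2*(5+ 10) = 30
6*(-10+ 16) = 36
sum = -333
Area = |-333|/2 = 166.5000

166.5000 sq units


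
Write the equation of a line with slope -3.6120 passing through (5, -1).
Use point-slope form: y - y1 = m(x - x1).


y + 1 = -3.6120(x - 5)
y = -3.6120x - 1 + 3.6120*5
y = -3.6120x + 17.0600

y = -3.6120x + 17.0600


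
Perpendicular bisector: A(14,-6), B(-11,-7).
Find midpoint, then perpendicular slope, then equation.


Midpoint = (1.5, -6.5)
Slope of AB = dy/dx = -1/(-25) = 0.0400
Perp slope = -dx/dy = -25/1 = -25.0000
b = My - (perp slope)*Mx = -6.5 + (-25*1.5)/(-1) = -6.5 + 37.5000 = 31.0000

y = -25.0000x + 31.0000


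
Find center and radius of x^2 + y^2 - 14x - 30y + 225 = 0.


h = -D/2 = 14/2 = 7
k = -E/2 = 30/2 = 15
r^2 = h^2 + k^2 - F = 49 + 225 - 225 = 49
r = 7

Center (7, 15), radius = 7


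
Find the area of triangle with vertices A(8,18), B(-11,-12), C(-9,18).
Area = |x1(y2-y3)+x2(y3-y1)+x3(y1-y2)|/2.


8*(-12-18) = -240
-11*(18-18) = 0
-9*(18+ 12) = -270
sum = -510
Area = |-510|/2 = 255.0000

255.0000 sq units


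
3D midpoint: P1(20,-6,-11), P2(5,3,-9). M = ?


Mx = (20+5)/2 = 12.5000
My = (-6+3)/2 = -1.5000
Mz = (-11- 9)/2 = -10.0000

M = (12.5000, -1.5000, -10.0000)


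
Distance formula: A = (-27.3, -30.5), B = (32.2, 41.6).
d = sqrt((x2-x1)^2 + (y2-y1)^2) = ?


dx = 32.2 + 27.3 = 59.5
dy = 41.6 + 30.5 = 72.1
d = sqrt(3540.25 + 5198.41) = sqrt(8738.66) = 93.4808

93.4808


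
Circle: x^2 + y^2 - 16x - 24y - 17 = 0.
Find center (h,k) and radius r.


h = -D/2 = 16/2 = 8
k = -E/2 = 24/2 = 12
r^2 = h^2 + k^2 - F = 64 + 144 + 17 = 225
r = 15

Center (8, 12), radius = 15


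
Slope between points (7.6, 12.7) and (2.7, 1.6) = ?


dy = 1.6 - 12.7 = -11.1
dx = 2.7 - 7.6 = -4.9
m = -11.1/(-4.9) = 2.2653

m = 2.2653


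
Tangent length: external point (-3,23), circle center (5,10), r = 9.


d = sqrt((-3-5)^2 + (23-10)^2) = sqrt(64+169) = 15.2643
L = sqrt(233.0000 - 81) = sqrt(152.0000) = 12.3288

12.3288


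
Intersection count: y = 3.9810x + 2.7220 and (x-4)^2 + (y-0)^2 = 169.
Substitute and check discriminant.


Substitute y = 3.9810x + 2.7220: (x-4)^2 + (3.9810x+2.7220-0)^2 = 169
Expand to Ax^2 + Bx + C = 0, where b-k = 2.722
A = 1+m^2 = 16.848361
B = 2(m(b-k) - h) = 2(3.9810*2.722 - 4) = 13.672564
C = h^2 + (b-k)^2 - r^2 = 16 + 7.409284 - 169 = -145.590716
disc = B^2-4AC = 186.9390 + 9811.8598 = 9998.7988
disc > 0

2 intersection points


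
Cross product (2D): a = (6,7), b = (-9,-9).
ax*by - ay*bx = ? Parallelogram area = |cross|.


cross = 6*(-9) - 7*(-9) = -54 + 63 = 9
Parallelogram area = |9| = 9

cross = 9, parallelogram area = 9


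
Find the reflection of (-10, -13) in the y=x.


Reflection rule for y=x: (y, x)
(-10, -13) -> (-13, -10)

(-13, -10)


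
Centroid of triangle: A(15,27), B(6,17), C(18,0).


Gx = (15+6+18)/3 = 39/3 = 13.0000
Gy = (27+17+0)/3 = 44/3 = 14.6667

G = (13.0000, 14.6667)


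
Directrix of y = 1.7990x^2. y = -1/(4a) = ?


a = 1.7990
1/(4a) = 0.1390
directrix: y = -0.1390 = -0.1390

y = -0.1390


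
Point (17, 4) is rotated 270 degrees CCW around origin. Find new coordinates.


cos(270) = 0, sin(270) = -1
x' = 17*0 - 4*(-1) = 4
y' = 17*(-1) + 4*0 = -17

(4, -17)


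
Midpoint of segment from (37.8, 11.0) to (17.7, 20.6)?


Mx = (37.8 + 17.7)/2 = 55.5/2 = 27.7500
My = (11.0 + 20.6)/2 = 31.6/2 = 15.8000

(27.7500, 15.8000)


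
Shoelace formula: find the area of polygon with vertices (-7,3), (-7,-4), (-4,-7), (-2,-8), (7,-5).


sum(xi*y_{i+1}) = -7*(-4) - 7*(-7) - 4*(-8) - 2*(-5) + 7*3 = 140
sum(yi*x_{i+1}) = 3*(-7) - 4*(-4) - 7*(-2) - 8*7 - 5*(-7) = -12
Area = |140 + 12|/2 = 152/2 = 76.0000

76.0000 sq units


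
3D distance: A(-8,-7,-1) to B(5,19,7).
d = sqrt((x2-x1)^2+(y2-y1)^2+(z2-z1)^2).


dx=13, dy=26, dz=8
d = sqrt(169+676+64) = sqrt(909) = 30.1496

30.1496


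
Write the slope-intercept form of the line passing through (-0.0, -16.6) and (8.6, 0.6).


m = (17.2)/(8.6) = 2.0000
b = y1 - m*x1 = -16.6 - (17.2*(-0.0))/(8.6) = -16.6 - 0 = -16.6000

y = 2.0000x - 16.6000


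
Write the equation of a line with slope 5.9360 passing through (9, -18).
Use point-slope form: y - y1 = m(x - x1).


y + 18 = 5.9360(x - 9)
y = 5.9360x - 18 - 5.9360*9
y = 5.9360x - 71.4240

y = 5.9360x - 71.4240


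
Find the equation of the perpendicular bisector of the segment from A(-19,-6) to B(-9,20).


Midpoint = (-14, 7)
Slope of AB = dy/dx = 26/10 = 2.6000
Perp slope = -dx/dy = -10/26 = -0.3846
b = My - (perp slope)*Mx = 7 + (10*(-14))/26 = 7 - 5.3846 = 1.6154

y = -0.3846x + 1.6154


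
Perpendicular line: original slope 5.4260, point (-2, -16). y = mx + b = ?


Perpendicular slope = -1/m1 = -1/5.4260 = -0.1843
b2 = y0 - m2*x0 = -16 - 2/5.4260 = -16 - 0.3686 = -16.3686

y = -0.1843x - 16.3686


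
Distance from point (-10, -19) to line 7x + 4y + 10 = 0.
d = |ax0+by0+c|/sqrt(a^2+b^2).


|7*(-10) + 4*(-19) + 10| = |-136| = 136
sqrt(49 + 16) = sqrt(65) = 8.0623
d = 136/sqrt(65) = 16.8687

16.8687


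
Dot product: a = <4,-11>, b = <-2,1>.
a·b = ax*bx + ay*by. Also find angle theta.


a·b = 4*(-2) - 11*1 = -8 - 11 = -19
|a| = sqrt(16+121) = 11.7047
|b| = sqrt(4+1) = 2.2361
cos(theta) = -19/(sqrt(137)*sqrt(5)) = -19/sqrt(685) = -0.725953
theta = arccos(-19/sqrt(685)) = 136.5482 degrees

a·b = -19, theta = 136.5482 deg


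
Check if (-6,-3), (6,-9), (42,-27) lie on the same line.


-6*(-9+ 27) + 6*(-27+ 3) + 42*(-3+ 9)
= -108 - 144 + 252 = 0

Yes, collinear (determinant = 0)
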